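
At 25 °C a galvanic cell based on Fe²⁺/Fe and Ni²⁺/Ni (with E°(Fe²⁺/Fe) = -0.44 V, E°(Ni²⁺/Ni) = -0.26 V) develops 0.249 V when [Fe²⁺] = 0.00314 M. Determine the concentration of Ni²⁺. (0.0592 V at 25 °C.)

From the Nernst equation, log Q = n(E° − E)/0.0592 = 2(0.18 − 0.249)/0.0592 = -2.331, so Q = 0.00467.
With Q = [Fe²⁺]/[Ni²⁺] and the known concentrations, [Ni²⁺] in the denominator gives [Ni²⁺] = 0.67 M.

0.67 M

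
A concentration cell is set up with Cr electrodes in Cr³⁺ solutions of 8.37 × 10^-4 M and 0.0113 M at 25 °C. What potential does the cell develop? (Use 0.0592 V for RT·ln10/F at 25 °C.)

Both half-cells are Cr³⁺/Cr, so E°_cell = 0. The concentrated side is the cathode; the cell reaction moves Cr³⁺ from high to low concentration with n = 3.
Q = [Cr³⁺]_dilute/[Cr³⁺]_conc = 8.37 × 10^-4/0.0113 = 0.0741.
E = 0 − (0.0592/3) log Q = −(0.0592/3)(-1.130) = 0.0223 V.

0.022 V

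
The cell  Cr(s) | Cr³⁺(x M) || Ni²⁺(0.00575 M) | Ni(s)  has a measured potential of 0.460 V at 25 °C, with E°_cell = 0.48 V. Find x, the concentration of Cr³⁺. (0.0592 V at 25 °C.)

0.0045 M

From the Nernst equation, log Q = n(E° − E)/0.0592 = 6(0.48 − 0.460)/0.0592 = 2.027, so Q = 106.
With Q = [Cr³⁺]^2/[Ni²⁺]^3 and the known concentrations, [Cr³⁺]^2 in the numerator gives [Cr³⁺] = 0.0045 M.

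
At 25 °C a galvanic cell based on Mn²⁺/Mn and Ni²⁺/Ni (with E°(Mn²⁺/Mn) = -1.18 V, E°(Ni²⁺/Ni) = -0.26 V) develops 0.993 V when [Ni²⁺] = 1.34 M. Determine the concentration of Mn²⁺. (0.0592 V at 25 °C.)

From the Nernst equation, log Q = n(E° − E)/0.0592 = 2(0.92 − 0.993)/0.0592 = -2.466, so Q = 0.00342.
With Q = [Mn²⁺]/[Ni²⁺] and the known concentrations, [Mn²⁺] in the numerator gives [Mn²⁺] = 0.0046 M.

0.0046 M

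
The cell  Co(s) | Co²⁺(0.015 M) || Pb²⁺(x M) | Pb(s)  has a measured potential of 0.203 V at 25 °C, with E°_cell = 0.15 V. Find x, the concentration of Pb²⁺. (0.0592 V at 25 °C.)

0.93 M

From the Nernst equation, log Q = n(E° − E)/0.0592 = 2(0.15 − 0.203)/0.0592 = -1.791, so Q = 0.0162.
With Q = [Co²⁺]/[Pb²⁺] and the known concentrations, [Pb²⁺] in the denominator gives [Pb²⁺] = 0.93 M.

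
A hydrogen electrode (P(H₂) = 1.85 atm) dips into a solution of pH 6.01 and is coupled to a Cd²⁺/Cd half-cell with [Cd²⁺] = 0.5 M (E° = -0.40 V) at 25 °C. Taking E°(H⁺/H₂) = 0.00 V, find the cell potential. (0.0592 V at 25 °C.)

0.045 V

The hydrogen couple is the cathode, so E°_cell = 0.40 V; n = 2.
[H⁺] = 10^(−6.01) = 9.8 × 10^-7 M, and Q = [Cd²⁺]·P(H₂) / [H⁺]^2 = 9.69 × 10^11.
E = E° − (0.0592/2) log Q = 0.40 − (0.0592/2)(11.986) = 0.045 V.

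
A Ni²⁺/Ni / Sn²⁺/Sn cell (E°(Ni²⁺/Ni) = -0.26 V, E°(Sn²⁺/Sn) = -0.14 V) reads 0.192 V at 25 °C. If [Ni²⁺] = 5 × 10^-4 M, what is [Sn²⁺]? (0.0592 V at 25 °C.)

0.14 M

From the Nernst equation, log Q = n(E° − E)/0.0592 = 2(0.12 − 0.192)/0.0592 = -2.432, so Q = 0.00369.
With Q = [Ni²⁺]/[Sn²⁺] and the known concentrations, [Sn²⁺] in the denominator gives [Sn²⁺] = 0.14 M.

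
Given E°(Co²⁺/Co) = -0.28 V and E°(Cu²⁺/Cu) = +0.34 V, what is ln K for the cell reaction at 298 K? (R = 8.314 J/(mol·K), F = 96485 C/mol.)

E°_cell = +0.34 − (-0.28) = 0.62 V, with n = 2 electrons transferred.
At equilibrium E = 0, so the Nernst equation gives ln K = nFE°/RT = (2)(96485)(0.62)/((8.314)(298)) = 48.29.

ln K = 48.3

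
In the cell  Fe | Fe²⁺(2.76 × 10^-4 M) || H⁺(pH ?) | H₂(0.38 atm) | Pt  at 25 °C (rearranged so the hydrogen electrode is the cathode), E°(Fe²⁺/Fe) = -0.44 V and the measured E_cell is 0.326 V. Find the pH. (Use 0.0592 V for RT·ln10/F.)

E°_cell = 0.44 V and n = 2.
log Q = n(E° − E)/0.0592 = 2×(0.44 − 0.326)/0.0592 = 3.851.
With Q = [Fe²⁺]·P(H₂) / [H⁺]^2, solving for [H⁺] gives log[H⁺] = -3.915, so pH = 3.92.

pH = 3.92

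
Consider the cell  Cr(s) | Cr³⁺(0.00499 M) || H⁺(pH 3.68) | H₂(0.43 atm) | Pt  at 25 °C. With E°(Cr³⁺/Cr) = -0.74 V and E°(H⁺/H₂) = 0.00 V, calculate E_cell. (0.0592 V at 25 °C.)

0.58 V

The hydrogen couple is the cathode, so E°_cell = 0.74 V; n = 6.
[H⁺] = 10^(−3.68) = 2.1 × 10^-4 M, and Q = [Cr³⁺]^2·P(H₂)^3 / [H⁺]^6 = 2.38 × 10^16.
E = E° − (0.0592/6) log Q = 0.74 − (0.0592/6)(16.377) = 0.578 V.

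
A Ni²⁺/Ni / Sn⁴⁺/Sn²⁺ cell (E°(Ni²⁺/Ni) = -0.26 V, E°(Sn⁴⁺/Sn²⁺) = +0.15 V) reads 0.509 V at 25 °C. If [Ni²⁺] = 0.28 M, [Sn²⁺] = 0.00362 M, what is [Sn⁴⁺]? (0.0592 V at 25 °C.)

From the Nernst equation, log Q = n(E° − E)/0.0592 = 2(0.41 − 0.509)/0.0592 = -3.345, so Q = 4.52 × 10^-4.
With Q = [Ni²⁺]·[Sn²⁺]/[Sn⁴⁺] and the known concentrations, [Sn⁴⁺] in the denominator gives [Sn⁴⁺] = 2.2 M.

2.2 M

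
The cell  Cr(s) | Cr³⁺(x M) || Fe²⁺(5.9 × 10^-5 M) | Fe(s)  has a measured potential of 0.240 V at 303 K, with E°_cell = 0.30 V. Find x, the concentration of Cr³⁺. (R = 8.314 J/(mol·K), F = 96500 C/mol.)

4.5 × 10^-4 M

From the Nernst equation, ln Q = nF(E° − E)/RT = 6×96500×(0.30 − 0.240)/(8.314×303) = 13.790, so Q = 9.75 × 10^5.
With Q = [Cr³⁺]^2/[Fe²⁺]^3 and the known concentrations, [Cr³⁺]^2 in the numerator gives [Cr³⁺] = 4.5 × 10^-4 M.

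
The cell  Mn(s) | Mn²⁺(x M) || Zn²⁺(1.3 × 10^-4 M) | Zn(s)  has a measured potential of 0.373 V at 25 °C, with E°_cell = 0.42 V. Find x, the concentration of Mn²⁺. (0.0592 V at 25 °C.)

From the Nernst equation, log Q = n(E° − E)/0.0592 = 2(0.42 − 0.373)/0.0592 = 1.588, so Q = 38.7.
With Q = [Mn²⁺]/[Zn²⁺] and the known concentrations, [Mn²⁺] in the numerator gives [Mn²⁺] = 0.005 M.

0.005 M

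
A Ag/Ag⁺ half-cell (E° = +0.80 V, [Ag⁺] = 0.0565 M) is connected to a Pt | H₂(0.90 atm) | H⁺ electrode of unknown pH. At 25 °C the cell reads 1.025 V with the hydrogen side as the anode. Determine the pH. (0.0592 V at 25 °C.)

E°_cell = 0.80 V and n = 2.
log Q = n(E° − E)/0.0592 = 2×(0.80 − 1.025)/0.0592 = -7.601.
With Q = [H⁺]^2 / ([Ag⁺]^2·P(H₂)), solving for [H⁺] gives log[H⁺] = -5.072, so pH = 5.07.

pH = 5.07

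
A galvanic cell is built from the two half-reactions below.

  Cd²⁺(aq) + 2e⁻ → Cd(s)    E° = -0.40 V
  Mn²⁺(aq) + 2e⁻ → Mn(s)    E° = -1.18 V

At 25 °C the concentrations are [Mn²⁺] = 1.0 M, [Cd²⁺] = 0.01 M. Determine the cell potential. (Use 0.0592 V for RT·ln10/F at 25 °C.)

0.721 V

The Cd²⁺/Cd couple has the higher reduction potential and acts as the cathode, so E°_cell = -0.40 − (-1.18) = 0.78 V.
Balancing electrons gives n = 2; the reaction quotient is Q = [Mn²⁺]/[Cd²⁺] = 100.
At 25 °C, E = E° − (0.0592/n) log Q = 0.78 − (0.0592/2)(2.000) = 0.780 − 0.059 = 0.721 V.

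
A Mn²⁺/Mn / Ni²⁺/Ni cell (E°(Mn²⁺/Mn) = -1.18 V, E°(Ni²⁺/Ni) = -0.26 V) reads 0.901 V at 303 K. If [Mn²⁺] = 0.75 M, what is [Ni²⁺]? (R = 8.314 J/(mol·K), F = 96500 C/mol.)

From the Nernst equation, ln Q = nF(E° − E)/RT = 2×96500×(0.92 − 0.901)/(8.314×303) = 1.456, so Q = 4.29.
With Q = [Mn²⁺]/[Ni²⁺] and the known concentrations, [Ni²⁺] in the denominator gives [Ni²⁺] = 0.17 M.

0.17 M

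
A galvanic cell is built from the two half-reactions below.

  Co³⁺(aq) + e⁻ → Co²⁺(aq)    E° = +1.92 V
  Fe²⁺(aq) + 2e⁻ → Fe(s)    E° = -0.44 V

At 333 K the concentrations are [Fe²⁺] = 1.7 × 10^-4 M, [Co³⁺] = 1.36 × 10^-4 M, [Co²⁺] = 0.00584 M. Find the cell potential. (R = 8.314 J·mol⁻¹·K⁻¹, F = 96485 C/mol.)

The Co³⁺/Co²⁺ couple has the higher reduction potential and acts as the cathode, so E°_cell = +1.92 − (-0.44) = 2.36 V.
Balancing electrons gives n = 2; the reaction quotient is Q = [Fe²⁺]·[Co²⁺]^2/[Co³⁺]^2 = 0.313.
E = E° − (RT/nF) ln Q = 2.36 − (8.314×333)/(2×96485) × (-1.160) = 2.360 + 0.017 = 2.377 V.

2.38 V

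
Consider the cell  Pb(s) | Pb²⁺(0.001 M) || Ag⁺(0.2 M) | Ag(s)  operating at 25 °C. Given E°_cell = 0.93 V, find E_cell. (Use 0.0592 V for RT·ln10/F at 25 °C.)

0.977 V

Balancing electrons gives n = 2; the reaction quotient is Q = [Pb²⁺]/[Ag⁺]^2 = 0.0250.
At 25 °C, E = E° − (0.0592/n) log Q = 0.93 − (0.0592/2)(-1.602) = 0.930 + 0.047 = 0.977 V.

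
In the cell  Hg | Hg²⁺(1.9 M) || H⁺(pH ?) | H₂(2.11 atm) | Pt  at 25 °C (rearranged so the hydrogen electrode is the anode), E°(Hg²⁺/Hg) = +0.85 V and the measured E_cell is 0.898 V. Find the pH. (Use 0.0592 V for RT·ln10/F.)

pH = 0.51

E°_cell = 0.85 V and n = 2.
log Q = n(E° − E)/0.0592 = 2×(0.85 − 0.898)/0.0592 = -1.622.
With Q = [H⁺]^2 / ([Hg²⁺]·P(H₂)), solving for [H⁺] gives log[H⁺] = -0.509, so pH = 0.51.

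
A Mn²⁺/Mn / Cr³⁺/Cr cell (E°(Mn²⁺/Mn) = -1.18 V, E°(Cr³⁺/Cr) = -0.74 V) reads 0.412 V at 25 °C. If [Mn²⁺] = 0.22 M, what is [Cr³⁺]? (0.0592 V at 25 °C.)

From the Nernst equation, log Q = n(E° − E)/0.0592 = 6(0.44 − 0.412)/0.0592 = 2.838, so Q = 688.
With Q = [Mn²⁺]^3/[Cr³⁺]^2 and the known concentrations, [Cr³⁺]^2 in the denominator gives [Cr³⁺] = 0.0039 M.

0.0039 M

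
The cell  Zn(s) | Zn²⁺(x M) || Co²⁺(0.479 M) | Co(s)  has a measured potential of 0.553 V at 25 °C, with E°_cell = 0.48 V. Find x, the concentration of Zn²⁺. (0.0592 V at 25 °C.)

0.0016 M

From the Nernst equation, log Q = n(E° − E)/0.0592 = 2(0.48 − 0.553)/0.0592 = -2.466, so Q = 0.00342.
With Q = [Zn²⁺]/[Co²⁺] and the known concentrations, [Zn²⁺] in the numerator gives [Zn²⁺] = 0.0016 M.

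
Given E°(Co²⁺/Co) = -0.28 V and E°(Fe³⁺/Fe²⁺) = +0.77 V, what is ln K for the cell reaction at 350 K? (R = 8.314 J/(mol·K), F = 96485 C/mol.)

ln K = 69.6

E°_cell = +0.77 − (-0.28) = 1.05 V, with n = 2 electrons transferred.
At equilibrium E = 0, so the Nernst equation gives ln K = nFE°/RT = (2)(96485)(1.05)/((8.314)(350)) = 69.63.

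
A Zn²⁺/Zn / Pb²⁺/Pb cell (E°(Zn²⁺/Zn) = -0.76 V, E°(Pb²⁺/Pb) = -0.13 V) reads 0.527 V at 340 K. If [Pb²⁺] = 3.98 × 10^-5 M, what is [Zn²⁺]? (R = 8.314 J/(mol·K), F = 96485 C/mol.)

0.045 M

From the Nernst equation, ln Q = nF(E° − E)/RT = 2×96485×(0.63 − 0.527)/(8.314×340) = 7.031, so Q = 1130.
With Q = [Zn²⁺]/[Pb²⁺] and the known concentrations, [Zn²⁺] in the numerator gives [Zn²⁺] = 0.045 M.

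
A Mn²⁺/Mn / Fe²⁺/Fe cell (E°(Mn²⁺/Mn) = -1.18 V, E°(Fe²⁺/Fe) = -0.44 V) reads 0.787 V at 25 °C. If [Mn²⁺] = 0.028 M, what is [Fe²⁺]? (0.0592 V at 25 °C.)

1.1 M

From the Nernst equation, log Q = n(E° − E)/0.0592 = 2(0.74 − 0.787)/0.0592 = -1.588, so Q = 0.0258.
With Q = [Mn²⁺]/[Fe²⁺] and the known concentrations, [Fe²⁺] in the denominator gives [Fe²⁺] = 1.1 M.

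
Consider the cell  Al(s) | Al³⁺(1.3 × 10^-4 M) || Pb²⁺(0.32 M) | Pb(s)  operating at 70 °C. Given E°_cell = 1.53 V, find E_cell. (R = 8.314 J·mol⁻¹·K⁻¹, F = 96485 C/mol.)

Balancing electrons gives n = 6; the reaction quotient is Q = [Al³⁺]^2/[Pb²⁺]^3 = 5.16 × 10^-7.
E = E° − (RT/nF) ln Q = 1.53 − (8.314×343)/(6×96485) × (-14.478) = 1.530 + 0.071 = 1.601 V.

1.60 V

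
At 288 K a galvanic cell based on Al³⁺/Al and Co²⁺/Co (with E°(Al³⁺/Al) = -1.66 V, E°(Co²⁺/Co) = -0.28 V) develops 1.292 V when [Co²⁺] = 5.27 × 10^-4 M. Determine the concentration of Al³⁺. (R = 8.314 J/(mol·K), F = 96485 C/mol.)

From the Nernst equation, ln Q = nF(E° − E)/RT = 6×96485×(1.38 − 1.292)/(8.314×288) = 21.276, so Q = 1.74 × 10^9.
With Q = [Al³⁺]^2/[Co²⁺]^3 and the known concentrations, [Al³⁺]^2 in the numerator gives [Al³⁺] = 0.5 M.

0.5 M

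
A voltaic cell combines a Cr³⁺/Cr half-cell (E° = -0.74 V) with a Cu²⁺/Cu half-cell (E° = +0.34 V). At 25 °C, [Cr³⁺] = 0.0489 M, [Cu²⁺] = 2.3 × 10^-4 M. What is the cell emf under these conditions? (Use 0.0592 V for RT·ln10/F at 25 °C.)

0.998 V

The Cu²⁺/Cu couple has the higher reduction potential and acts as the cathode, so E°_cell = +0.34 − (-0.74) = 1.08 V.
Balancing electrons gives n = 6; the reaction quotient is Q = [Cr³⁺]^2/[Cu²⁺]^3 = 1.97 × 10^8.
At 25 °C, E = E° − (0.0592/n) log Q = 1.08 − (0.0592/6)(8.293) = 1.080 − 0.082 = 0.998 V.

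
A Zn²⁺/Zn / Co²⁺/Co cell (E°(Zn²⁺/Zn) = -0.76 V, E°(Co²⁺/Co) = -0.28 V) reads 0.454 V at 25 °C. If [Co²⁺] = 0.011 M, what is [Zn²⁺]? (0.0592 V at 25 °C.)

From the Nernst equation, log Q = n(E° − E)/0.0592 = 2(0.48 − 0.454)/0.0592 = 0.878, so Q = 7.56.
With Q = [Zn²⁺]/[Co²⁺] and the known concentrations, [Zn²⁺] in the numerator gives [Zn²⁺] = 0.083 M.

0.083 M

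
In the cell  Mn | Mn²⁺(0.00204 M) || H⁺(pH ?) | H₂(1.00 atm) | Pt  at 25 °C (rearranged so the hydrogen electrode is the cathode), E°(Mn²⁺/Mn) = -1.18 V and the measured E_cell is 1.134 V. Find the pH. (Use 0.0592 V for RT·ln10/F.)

pH = 2.12

E°_cell = 1.18 V and n = 2.
log Q = n(E° − E)/0.0592 = 2×(1.18 − 1.134)/0.0592 = 1.554.
With Q = [Mn²⁺]·P(H₂) / [H⁺]^2, solving for [H⁺] gives log[H⁺] = -2.122, so pH = 2.12.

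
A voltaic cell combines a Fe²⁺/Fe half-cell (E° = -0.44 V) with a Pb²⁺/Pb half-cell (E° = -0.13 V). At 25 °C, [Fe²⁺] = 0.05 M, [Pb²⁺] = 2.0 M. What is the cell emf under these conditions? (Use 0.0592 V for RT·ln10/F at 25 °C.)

The Pb²⁺/Pb couple has the higher reduction potential and acts as the cathode, so E°_cell = -0.13 − (-0.44) = 0.31 V.
Balancing electrons gives n = 2; the reaction quotient is Q = [Fe²⁺]/[Pb²⁺] = 0.0250.
At 25 °C, E = E° − (0.0592/n) log Q = 0.31 − (0.0592/2)(-1.602) = 0.310 + 0.047 = 0.357 V.

0.357 V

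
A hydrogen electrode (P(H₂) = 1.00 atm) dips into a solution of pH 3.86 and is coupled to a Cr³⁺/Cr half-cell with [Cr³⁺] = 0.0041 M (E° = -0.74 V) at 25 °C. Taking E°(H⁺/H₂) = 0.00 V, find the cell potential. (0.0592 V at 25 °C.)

The hydrogen couple is the cathode, so E°_cell = 0.74 V; n = 6.
[H⁺] = 10^(−3.86) = 1.4 × 10^-4 M, and Q = [Cr³⁺]^2·P(H₂)^3 / [H⁺]^6 = 2.43 × 10^18.
E = E° − (0.0592/6) log Q = 0.74 − (0.0592/6)(18.386) = 0.559 V.

0.56 V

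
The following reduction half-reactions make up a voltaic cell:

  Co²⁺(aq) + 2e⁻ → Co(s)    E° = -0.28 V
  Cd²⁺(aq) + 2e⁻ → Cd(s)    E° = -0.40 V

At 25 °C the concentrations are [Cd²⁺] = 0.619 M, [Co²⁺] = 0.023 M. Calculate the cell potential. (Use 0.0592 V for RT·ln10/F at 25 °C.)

The Co²⁺/Co couple has the higher reduction potential and acts as the cathode, so E°_cell = -0.28 − (-0.40) = 0.12 V.
Balancing electrons gives n = 2; the reaction quotient is Q = [Cd²⁺]/[Co²⁺] = 26.9.
At 25 °C, E = E° − (0.0592/n) log Q = 0.12 − (0.0592/2)(1.430) = 0.120 − 0.042 = 0.078 V.

0.078 V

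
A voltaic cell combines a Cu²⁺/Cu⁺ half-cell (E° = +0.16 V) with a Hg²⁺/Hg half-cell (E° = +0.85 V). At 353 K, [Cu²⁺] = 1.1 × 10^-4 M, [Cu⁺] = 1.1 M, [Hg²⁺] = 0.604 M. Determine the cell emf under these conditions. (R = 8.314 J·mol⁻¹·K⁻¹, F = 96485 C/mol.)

The Hg²⁺/Hg couple has the higher reduction potential and acts as the cathode, so E°_cell = +0.85 − (+0.16) = 0.69 V.
Balancing electrons gives n = 2; the reaction quotient is Q = [Cu²⁺]^2/([Cu⁺]^2·[Hg²⁺]) = 1.66 × 10^-8.
E = E° − (RT/nF) ln Q = 0.69 − (8.314×353)/(2×96485) × (-17.916) = 0.690 + 0.272 = 0.962 V.

0.962 V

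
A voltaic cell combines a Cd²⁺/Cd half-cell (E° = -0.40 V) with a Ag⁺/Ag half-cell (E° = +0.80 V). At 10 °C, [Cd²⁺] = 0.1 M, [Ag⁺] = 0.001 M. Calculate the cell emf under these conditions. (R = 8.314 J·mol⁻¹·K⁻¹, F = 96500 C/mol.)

The Ag⁺/Ag couple has the higher reduction potential and acts as the cathode, so E°_cell = +0.80 − (-0.40) = 1.20 V.
Balancing electrons gives n = 2; the reaction quotient is Q = [Cd²⁺]/[Ag⁺]^2 = 1 × 10^5.
E = E° − (RT/nF) ln Q = 1.20 − (8.314×283)/(2×96500) × (11.513) = 1.200 − 0.140 = 1.060 V.

1.06 V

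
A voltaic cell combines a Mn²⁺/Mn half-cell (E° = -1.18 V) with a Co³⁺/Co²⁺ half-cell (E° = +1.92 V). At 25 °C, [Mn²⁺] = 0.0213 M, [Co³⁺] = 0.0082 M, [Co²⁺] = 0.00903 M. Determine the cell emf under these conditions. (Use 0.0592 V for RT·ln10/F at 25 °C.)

The Co³⁺/Co²⁺ couple has the higher reduction potential and acts as the cathode, so E°_cell = +1.92 − (-1.18) = 3.10 V.
Balancing electrons gives n = 2; the reaction quotient is Q = [Mn²⁺]·[Co²⁺]^2/[Co³⁺]^2 = 0.0258.
At 25 °C, E = E° − (0.0592/n) log Q = 3.10 − (0.0592/2)(-1.588) = 3.100 + 0.047 = 3.147 V.

3.15 V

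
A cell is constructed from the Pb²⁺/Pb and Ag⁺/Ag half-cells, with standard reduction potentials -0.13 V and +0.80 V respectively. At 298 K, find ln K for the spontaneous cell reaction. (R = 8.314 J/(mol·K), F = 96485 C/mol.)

E°_cell = +0.80 − (-0.13) = 0.93 V, with n = 2 electrons transferred.
At equilibrium E = 0, so the Nernst equation gives ln K = nFE°/RT = (2)(96485)(0.93)/((8.314)(298)) = 72.43.

ln K = 72.4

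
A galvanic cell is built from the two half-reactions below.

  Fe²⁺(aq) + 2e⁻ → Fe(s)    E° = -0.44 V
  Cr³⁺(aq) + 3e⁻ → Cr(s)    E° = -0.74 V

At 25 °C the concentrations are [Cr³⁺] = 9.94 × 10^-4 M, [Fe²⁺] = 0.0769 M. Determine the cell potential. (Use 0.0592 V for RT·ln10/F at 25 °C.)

0.326 V

The Fe²⁺/Fe couple has the higher reduction potential and acts as the cathode, so E°_cell = -0.44 − (-0.74) = 0.30 V.
Balancing electrons gives n = 6; the reaction quotient is Q = [Cr³⁺]^2/[Fe²⁺]^3 = 0.00217.
At 25 °C, E = E° − (0.0592/n) log Q = 0.30 − (0.0592/6)(-2.663) = 0.300 + 0.026 = 0.326 V.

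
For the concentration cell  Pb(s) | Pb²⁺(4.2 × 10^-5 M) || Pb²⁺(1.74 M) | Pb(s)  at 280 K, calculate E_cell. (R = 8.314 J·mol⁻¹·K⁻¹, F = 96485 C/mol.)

0.13 V

Both half-cells are Pb²⁺/Pb, so E°_cell = 0. The concentrated side is the cathode; the cell reaction moves Pb²⁺ from high to low concentration with n = 2.
Q = [Pb²⁺]_dilute/[Pb²⁺]_conc = 4.2 × 10^-5/1.74 = 2.41 × 10^-5.
E = 0 − (RT/nF) ln Q = −((8.314×280)/(2×96485))(-10.632) = 0.1283 V.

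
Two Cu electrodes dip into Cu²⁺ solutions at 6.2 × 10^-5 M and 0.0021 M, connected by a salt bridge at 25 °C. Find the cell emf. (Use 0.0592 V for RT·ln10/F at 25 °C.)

Both half-cells are Cu²⁺/Cu, so E°_cell = 0. The concentrated side is the cathode; the cell reaction moves Cu²⁺ from high to low concentration with n = 2.
Q = [Cu²⁺]_dilute/[Cu²⁺]_conc = 6.2 × 10^-5/0.0021 = 0.0295.
E = 0 − (0.0592/2) log Q = −(0.0592/2)(-1.530) = 0.0453 V.

0.045 V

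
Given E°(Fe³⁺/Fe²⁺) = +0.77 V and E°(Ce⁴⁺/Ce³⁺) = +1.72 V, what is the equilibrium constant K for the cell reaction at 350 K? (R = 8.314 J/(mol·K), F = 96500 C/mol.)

4.8 × 10^13

E°_cell = +1.72 − (+0.77) = 0.95 V, with n = 1 electron transferred.
At equilibrium E = 0, so the Nernst equation gives ln K = nFE°/RT = (1)(96500)(0.95)/((8.314)(350)) = 31.50.
K = e^31.50 = 4.8 × 10^13.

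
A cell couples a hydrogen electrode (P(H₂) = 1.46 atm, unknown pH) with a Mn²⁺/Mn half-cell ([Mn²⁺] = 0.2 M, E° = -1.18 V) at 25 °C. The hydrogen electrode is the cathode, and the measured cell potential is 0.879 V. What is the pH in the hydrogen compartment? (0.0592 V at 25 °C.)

pH = 5.35

E°_cell = 1.18 V and n = 2.
log Q = n(E° − E)/0.0592 = 2×(1.18 − 0.879)/0.0592 = 10.169.
With Q = [Mn²⁺]·P(H₂) / [H⁺]^2, solving for [H⁺] gives log[H⁺] = -5.352, so pH = 5.35.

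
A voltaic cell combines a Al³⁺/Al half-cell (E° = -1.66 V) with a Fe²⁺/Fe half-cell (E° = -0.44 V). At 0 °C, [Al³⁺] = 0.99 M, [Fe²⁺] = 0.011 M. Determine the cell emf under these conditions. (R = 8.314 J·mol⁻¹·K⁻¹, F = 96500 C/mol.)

1.17 V

The Fe²⁺/Fe couple has the higher reduction potential and acts as the cathode, so E°_cell = -0.44 − (-1.66) = 1.22 V.
Balancing electrons gives n = 6; the reaction quotient is Q = [Al³⁺]^2/[Fe²⁺]^3 = 7.36 × 10^5.
E = E° − (RT/nF) ln Q = 1.22 − (8.314×273)/(6×96500) × (13.509) = 1.220 − 0.053 = 1.167 V.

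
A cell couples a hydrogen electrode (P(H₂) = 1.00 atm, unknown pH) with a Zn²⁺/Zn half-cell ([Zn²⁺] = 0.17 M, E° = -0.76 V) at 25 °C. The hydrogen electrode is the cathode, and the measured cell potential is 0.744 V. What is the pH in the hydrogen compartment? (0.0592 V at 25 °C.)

pH = 0.66

E°_cell = 0.76 V and n = 2.
log Q = n(E° − E)/0.0592 = 2×(0.76 − 0.744)/0.0592 = 0.541.
With Q = [Zn²⁺]·P(H₂) / [H⁺]^2, solving for [H⁺] gives log[H⁺] = -0.655, so pH = 0.66.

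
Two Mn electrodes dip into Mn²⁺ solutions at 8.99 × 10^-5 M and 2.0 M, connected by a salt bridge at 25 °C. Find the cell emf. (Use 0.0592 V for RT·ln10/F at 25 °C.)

Both half-cells are Mn²⁺/Mn, so E°_cell = 0. The concentrated side is the cathode; the cell reaction moves Mn²⁺ from high to low concentration with n = 2.
Q = [Mn²⁺]_dilute/[Mn²⁺]_conc = 8.99 × 10^-5/2.0 = 4.5 × 10^-5.
E = 0 − (0.0592/2) log Q = −(0.0592/2)(-4.347) = 0.1287 V.

0.13 V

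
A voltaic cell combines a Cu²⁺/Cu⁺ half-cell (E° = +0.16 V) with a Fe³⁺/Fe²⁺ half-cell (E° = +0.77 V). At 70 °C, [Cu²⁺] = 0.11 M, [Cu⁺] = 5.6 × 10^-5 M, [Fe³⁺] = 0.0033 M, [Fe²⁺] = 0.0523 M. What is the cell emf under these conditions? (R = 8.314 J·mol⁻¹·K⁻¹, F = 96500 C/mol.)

0.304 V

The Fe³⁺/Fe²⁺ couple has the higher reduction potential and acts as the cathode, so E°_cell = +0.77 − (+0.16) = 0.61 V.
Balancing electrons gives n = 1; the reaction quotient is Q = [Cu²⁺]·[Fe²⁺]/([Cu⁺]·[Fe³⁺]) = 3.11 × 10^4.
E = E° − (RT/nF) ln Q = 0.61 − (8.314×343)/(1×96500) × (10.346) = 0.610 − 0.306 = 0.304 V.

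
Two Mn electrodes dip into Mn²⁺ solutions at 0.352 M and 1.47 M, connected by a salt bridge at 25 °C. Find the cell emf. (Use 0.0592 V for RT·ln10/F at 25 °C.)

0.018 V

Both half-cells are Mn²⁺/Mn, so E°_cell = 0. The concentrated side is the cathode; the cell reaction moves Mn²⁺ from high to low concentration with n = 2.
Q = [Mn²⁺]_dilute/[Mn²⁺]_conc = 0.352/1.47 = 0.239.
E = 0 − (0.0592/2) log Q = −(0.0592/2)(-0.621) = 0.0184 V.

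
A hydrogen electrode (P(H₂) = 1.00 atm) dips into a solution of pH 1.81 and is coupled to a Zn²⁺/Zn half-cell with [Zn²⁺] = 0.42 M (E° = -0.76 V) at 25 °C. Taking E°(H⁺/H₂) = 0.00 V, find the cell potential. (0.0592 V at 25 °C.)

0.66 V

The hydrogen couple is the cathode, so E°_cell = 0.76 V; n = 2.
[H⁺] = 10^(−1.81) = 0.015 M, and Q = [Zn²⁺]·P(H₂) / [H⁺]^2 = 1750.
E = E° − (0.0592/2) log Q = 0.76 − (0.0592/2)(3.243) = 0.664 V.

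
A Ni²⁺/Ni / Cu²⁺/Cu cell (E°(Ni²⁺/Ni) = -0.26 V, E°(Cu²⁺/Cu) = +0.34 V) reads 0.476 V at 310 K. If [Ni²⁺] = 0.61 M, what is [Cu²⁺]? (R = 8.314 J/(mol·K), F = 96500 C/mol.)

From the Nernst equation, ln Q = nF(E° − E)/RT = 2×96500×(0.60 − 0.476)/(8.314×310) = 9.286, so Q = 1.08 × 10^4.
With Q = [Ni²⁺]/[Cu²⁺] and the known concentrations, [Cu²⁺] in the denominator gives [Cu²⁺] = 5.7 × 10^-5 M.

5.7 × 10^-5 M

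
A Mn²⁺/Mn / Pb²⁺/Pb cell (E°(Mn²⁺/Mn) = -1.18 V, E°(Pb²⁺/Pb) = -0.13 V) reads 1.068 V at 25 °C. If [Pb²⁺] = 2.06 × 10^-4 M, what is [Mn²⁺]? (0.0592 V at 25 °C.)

From the Nernst equation, log Q = n(E° − E)/0.0592 = 2(1.05 − 1.068)/0.0592 = -0.608, so Q = 0.247.
With Q = [Mn²⁺]/[Pb²⁺] and the known concentrations, [Mn²⁺] in the numerator gives [Mn²⁺] = 5.1 × 10^-5 M.

5.1 × 10^-5 M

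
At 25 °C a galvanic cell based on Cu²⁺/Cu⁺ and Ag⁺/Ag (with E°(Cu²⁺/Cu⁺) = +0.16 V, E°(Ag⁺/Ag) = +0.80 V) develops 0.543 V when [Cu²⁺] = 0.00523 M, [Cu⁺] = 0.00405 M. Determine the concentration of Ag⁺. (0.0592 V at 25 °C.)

From the Nernst equation, log Q = n(E° − E)/0.0592 = 1(0.64 − 0.543)/0.0592 = 1.639, so Q = 43.5.
With Q = [Cu²⁺]/([Cu⁺]·[Ag⁺]) and the known concentrations, [Ag⁺] in the denominator gives [Ag⁺] = 0.03 M.

0.03 M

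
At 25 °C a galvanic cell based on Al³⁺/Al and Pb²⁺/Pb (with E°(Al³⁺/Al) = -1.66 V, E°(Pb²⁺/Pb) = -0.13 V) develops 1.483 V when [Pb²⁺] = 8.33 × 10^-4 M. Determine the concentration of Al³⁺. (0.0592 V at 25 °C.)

From the Nernst equation, log Q = n(E° − E)/0.0592 = 6(1.53 − 1.483)/0.0592 = 4.764, so Q = 5.8 × 10^4.
With Q = [Al³⁺]^2/[Pb²⁺]^3 and the known concentrations, [Al³⁺]^2 in the numerator gives [Al³⁺] = 0.0058 M.

0.0058 M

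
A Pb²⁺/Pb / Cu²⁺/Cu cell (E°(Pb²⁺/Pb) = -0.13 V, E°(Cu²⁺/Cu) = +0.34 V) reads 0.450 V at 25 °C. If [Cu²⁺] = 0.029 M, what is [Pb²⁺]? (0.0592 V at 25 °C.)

From the Nernst equation, log Q = n(E° − E)/0.0592 = 2(0.47 − 0.450)/0.0592 = 0.676, so Q = 4.74.
With Q = [Pb²⁺]/[Cu²⁺] and the known concentrations, [Pb²⁺] in the numerator gives [Pb²⁺] = 0.14 M.

0.14 M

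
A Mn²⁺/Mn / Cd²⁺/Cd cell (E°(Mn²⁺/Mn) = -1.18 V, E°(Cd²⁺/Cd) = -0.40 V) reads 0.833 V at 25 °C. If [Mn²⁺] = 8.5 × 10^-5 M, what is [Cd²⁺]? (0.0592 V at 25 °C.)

From the Nernst equation, log Q = n(E° − E)/0.0592 = 2(0.78 − 0.833)/0.0592 = -1.791, so Q = 0.0162.
With Q = [Mn²⁺]/[Cd²⁺] and the known concentrations, [Cd²⁺] in the denominator gives [Cd²⁺] = 0.0052 M.

0.0052 M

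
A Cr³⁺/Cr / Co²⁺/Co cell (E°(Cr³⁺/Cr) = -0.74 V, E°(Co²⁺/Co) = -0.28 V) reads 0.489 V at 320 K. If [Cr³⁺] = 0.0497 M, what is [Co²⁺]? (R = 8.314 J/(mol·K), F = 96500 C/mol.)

From the Nernst equation, ln Q = nF(E° − E)/RT = 6×96500×(0.46 − 0.489)/(8.314×320) = -6.311, so Q = 0.00182.
With Q = [Cr³⁺]^2/[Co²⁺]^3 and the known concentrations, [Co²⁺]^3 in the denominator gives [Co²⁺] = 1.1 M.

1.1 M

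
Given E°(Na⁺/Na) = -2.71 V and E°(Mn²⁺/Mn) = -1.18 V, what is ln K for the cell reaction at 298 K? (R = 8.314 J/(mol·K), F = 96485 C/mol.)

ln K = 119.2

E°_cell = -1.18 − (-2.71) = 1.53 V, with n = 2 electrons transferred.
At equilibrium E = 0, so the Nernst equation gives ln K = nFE°/RT = (2)(96485)(1.53)/((8.314)(298)) = 119.17.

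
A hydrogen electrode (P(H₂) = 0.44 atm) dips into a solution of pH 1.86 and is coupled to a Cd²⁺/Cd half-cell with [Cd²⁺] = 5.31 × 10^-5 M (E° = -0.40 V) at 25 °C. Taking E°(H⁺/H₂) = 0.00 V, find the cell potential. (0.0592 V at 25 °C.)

0.43 V

The hydrogen couple is the cathode, so E°_cell = 0.40 V; n = 2.
[H⁺] = 10^(−1.86) = 0.014 M, and Q = [Cd²⁺]·P(H₂) / [H⁺]^2 = 0.123.
E = E° − (0.0592/2) log Q = 0.40 − (0.0592/2)(-0.911) = 0.427 V.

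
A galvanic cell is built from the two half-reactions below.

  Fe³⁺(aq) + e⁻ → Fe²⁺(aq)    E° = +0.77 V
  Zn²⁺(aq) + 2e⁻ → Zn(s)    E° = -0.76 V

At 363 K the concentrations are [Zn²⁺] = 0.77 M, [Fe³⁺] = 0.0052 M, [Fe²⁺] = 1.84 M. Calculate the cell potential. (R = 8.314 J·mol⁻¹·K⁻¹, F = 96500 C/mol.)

The Fe³⁺/Fe²⁺ couple has the higher reduction potential and acts as the cathode, so E°_cell = +0.77 − (-0.76) = 1.53 V.
Balancing electrons gives n = 2; the reaction quotient is Q = [Zn²⁺]·[Fe²⁺]^2/[Fe³⁺]^2 = 9.64 × 10^4.
E = E° − (RT/nF) ln Q = 1.53 − (8.314×363)/(2×96500) × (11.476) = 1.530 − 0.179 = 1.351 V.

1.35 V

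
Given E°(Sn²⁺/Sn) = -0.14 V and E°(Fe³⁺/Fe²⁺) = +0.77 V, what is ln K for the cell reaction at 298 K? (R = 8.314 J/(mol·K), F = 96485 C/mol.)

E°_cell = +0.77 − (-0.14) = 0.91 V, with n = 2 electrons transferred.
At equilibrium E = 0, so the Nernst equation gives ln K = nFE°/RT = (2)(96485)(0.91)/((8.314)(298)) = 70.88.

ln K = 70.9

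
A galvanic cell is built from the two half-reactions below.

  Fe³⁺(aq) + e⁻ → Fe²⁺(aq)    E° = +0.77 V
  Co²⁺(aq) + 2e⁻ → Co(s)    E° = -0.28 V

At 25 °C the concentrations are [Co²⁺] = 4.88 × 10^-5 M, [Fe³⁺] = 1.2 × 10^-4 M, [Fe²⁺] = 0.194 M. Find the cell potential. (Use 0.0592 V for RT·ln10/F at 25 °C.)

The Fe³⁺/Fe²⁺ couple has the higher reduction potential and acts as the cathode, so E°_cell = +0.77 − (-0.28) = 1.05 V.
Balancing electrons gives n = 2; the reaction quotient is Q = [Co²⁺]·[Fe²⁺]^2/[Fe³⁺]^2 = 128.
At 25 °C, E = E° − (0.0592/n) log Q = 1.05 − (0.0592/2)(2.106) = 1.050 − 0.062 = 0.988 V.

0.988 V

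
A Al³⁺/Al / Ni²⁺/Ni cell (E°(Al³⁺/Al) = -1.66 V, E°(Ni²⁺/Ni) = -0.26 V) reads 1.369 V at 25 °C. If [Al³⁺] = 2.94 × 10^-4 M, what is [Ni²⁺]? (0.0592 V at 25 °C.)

From the Nernst equation, log Q = n(E° − E)/0.0592 = 6(1.40 − 1.369)/0.0592 = 3.142, so Q = 1390.
With Q = [Al³⁺]^2/[Ni²⁺]^3 and the known concentrations, [Ni²⁺]^3 in the denominator gives [Ni²⁺] = 4 × 10^-4 M.

4 × 10^-4 M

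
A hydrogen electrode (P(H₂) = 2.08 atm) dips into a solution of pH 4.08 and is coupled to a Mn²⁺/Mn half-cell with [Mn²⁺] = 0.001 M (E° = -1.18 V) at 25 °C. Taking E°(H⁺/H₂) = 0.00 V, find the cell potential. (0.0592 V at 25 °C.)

1.02 V

The hydrogen couple is the cathode, so E°_cell = 1.18 V; n = 2.
[H⁺] = 10^(−4.08) = 8.3 × 10^-5 M, and Q = [Mn²⁺]·P(H₂) / [H⁺]^2 = 3.01 × 10^5.
E = E° − (0.0592/2) log Q = 1.18 − (0.0592/2)(5.478) = 1.018 V.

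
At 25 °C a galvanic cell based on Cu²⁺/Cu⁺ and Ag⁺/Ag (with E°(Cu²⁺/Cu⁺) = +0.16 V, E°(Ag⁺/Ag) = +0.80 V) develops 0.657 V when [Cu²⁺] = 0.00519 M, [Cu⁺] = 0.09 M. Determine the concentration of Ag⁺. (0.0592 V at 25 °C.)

From the Nernst equation, log Q = n(E° − E)/0.0592 = 1(0.64 − 0.657)/0.0592 = -0.287, so Q = 0.516.
With Q = [Cu²⁺]/([Cu⁺]·[Ag⁺]) and the known concentrations, [Ag⁺] in the denominator gives [Ag⁺] = 0.11 M.

0.11 M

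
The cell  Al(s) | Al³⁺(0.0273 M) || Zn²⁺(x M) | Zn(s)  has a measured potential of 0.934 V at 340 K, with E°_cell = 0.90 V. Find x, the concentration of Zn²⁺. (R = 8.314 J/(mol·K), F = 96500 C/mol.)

0.92 M

From the Nernst equation, ln Q = nF(E° − E)/RT = 6×96500×(0.90 − 0.934)/(8.314×340) = -6.964, so Q = 9.45 × 10^-4.
With Q = [Al³⁺]^2/[Zn²⁺]^3 and the known concentrations, [Zn²⁺]^3 in the denominator gives [Zn²⁺] = 0.92 M.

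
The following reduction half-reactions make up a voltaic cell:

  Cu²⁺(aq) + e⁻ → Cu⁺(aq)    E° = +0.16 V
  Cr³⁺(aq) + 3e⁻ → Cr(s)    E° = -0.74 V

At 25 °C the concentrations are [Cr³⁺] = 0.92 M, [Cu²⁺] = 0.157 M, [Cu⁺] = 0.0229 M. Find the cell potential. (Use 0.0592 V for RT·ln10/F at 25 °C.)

0.950 V

The Cu²⁺/Cu⁺ couple has the higher reduction potential and acts as the cathode, so E°_cell = +0.16 − (-0.74) = 0.90 V.
Balancing electrons gives n = 3; the reaction quotient is Q = [Cr³⁺]·[Cu⁺]^3/[Cu²⁺]^3 = 0.00285.
At 25 °C, E = E° − (0.0592/n) log Q = 0.90 − (0.0592/3)(-2.544) = 0.900 + 0.050 = 0.950 V.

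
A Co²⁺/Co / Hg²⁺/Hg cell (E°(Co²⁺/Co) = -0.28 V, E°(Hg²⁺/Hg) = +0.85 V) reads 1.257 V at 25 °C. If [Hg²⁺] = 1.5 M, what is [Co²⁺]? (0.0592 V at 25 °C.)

7.7 × 10^-5 M

From the Nernst equation, log Q = n(E° − E)/0.0592 = 2(1.13 − 1.257)/0.0592 = -4.291, so Q = 5.12 × 10^-5.
With Q = [Co²⁺]/[Hg²⁺] and the known concentrations, [Co²⁺] in the numerator gives [Co²⁺] = 7.7 × 10^-5 M.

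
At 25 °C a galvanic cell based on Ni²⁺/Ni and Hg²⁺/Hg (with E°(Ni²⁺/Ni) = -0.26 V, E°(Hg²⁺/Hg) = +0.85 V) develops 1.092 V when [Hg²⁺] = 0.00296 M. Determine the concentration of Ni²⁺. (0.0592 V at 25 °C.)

0.012 M

From the Nernst equation, log Q = n(E° − E)/0.0592 = 2(1.11 − 1.092)/0.0592 = 0.608, so Q = 4.06.
With Q = [Ni²⁺]/[Hg²⁺] and the known concentrations, [Ni²⁺] in the numerator gives [Ni²⁺] = 0.012 M.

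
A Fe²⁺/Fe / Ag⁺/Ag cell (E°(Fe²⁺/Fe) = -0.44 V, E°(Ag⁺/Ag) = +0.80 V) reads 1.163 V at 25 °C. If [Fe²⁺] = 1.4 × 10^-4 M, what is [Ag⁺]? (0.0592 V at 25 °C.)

From the Nernst equation, log Q = n(E° − E)/0.0592 = 2(1.24 − 1.163)/0.0592 = 2.601, so Q = 399.
With Q = [Fe²⁺]/[Ag⁺]^2 and the known concentrations, [Ag⁺]^2 in the denominator gives [Ag⁺] = 5.9 × 10^-4 M.

5.9 × 10^-4 M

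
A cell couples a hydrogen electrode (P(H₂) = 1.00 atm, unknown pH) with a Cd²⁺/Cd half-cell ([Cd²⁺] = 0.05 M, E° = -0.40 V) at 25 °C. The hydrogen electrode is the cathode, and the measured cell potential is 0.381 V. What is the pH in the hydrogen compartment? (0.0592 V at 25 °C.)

pH = 0.97

E°_cell = 0.40 V and n = 2.
log Q = n(E° − E)/0.0592 = 2×(0.40 − 0.381)/0.0592 = 0.642.
With Q = [Cd²⁺]·P(H₂) / [H⁺]^2, solving for [H⁺] gives log[H⁺] = -0.971, so pH = 0.97.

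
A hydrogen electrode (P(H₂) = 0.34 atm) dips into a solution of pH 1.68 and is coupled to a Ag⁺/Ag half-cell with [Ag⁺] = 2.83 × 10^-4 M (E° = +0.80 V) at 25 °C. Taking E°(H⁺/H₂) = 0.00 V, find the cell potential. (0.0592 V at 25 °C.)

The Ag⁺/Ag couple is the cathode, so E°_cell = 0.80 V; n = 2.
[H⁺] = 10^(−1.68) = 0.021 M, and Q = [H⁺]^2 / ([Ag⁺]^2·P(H₂)) = 1.6 × 10^4.
E = E° − (0.0592/2) log Q = 0.80 − (0.0592/2)(4.205) = 0.676 V.

0.68 V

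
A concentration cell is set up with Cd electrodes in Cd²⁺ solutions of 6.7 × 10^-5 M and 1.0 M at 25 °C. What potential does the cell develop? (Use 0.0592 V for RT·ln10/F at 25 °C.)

0.12 V

Both half-cells are Cd²⁺/Cd, so E°_cell = 0. The concentrated side is the cathode; the cell reaction moves Cd²⁺ from high to low concentration with n = 2.
Q = [Cd²⁺]_dilute/[Cd²⁺]_conc = 6.7 × 10^-5/1.0 = 6.7 × 10^-5.
E = 0 − (0.0592/2) log Q = −(0.0592/2)(-4.174) = 0.1236 V.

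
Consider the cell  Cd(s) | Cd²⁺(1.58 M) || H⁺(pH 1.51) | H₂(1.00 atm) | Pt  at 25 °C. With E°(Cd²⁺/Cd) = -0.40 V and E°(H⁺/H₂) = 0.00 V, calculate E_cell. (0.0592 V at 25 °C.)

0.30 V

The hydrogen couple is the cathode, so E°_cell = 0.40 V; n = 2.
[H⁺] = 10^(−1.51) = 0.031 M, and Q = [Cd²⁺]·P(H₂) / [H⁺]^2 = 1650.
E = E° − (0.0592/2) log Q = 0.40 − (0.0592/2)(3.219) = 0.305 V.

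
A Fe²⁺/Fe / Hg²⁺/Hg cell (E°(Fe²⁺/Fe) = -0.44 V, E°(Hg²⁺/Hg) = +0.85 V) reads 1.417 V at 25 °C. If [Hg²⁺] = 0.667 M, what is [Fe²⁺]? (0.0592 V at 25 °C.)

3.4 × 10^-5 M

From the Nernst equation, log Q = n(E° − E)/0.0592 = 2(1.29 − 1.417)/0.0592 = -4.291, so Q = 5.12 × 10^-5.
With Q = [Fe²⁺]/[Hg²⁺] and the known concentrations, [Fe²⁺] in the numerator gives [Fe²⁺] = 3.4 × 10^-5 M.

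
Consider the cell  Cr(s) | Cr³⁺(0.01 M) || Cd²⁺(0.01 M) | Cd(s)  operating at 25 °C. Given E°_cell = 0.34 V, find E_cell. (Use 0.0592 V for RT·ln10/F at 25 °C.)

0.320 V

Balancing electrons gives n = 6; the reaction quotient is Q = [Cr³⁺]^2/[Cd²⁺]^3 = 100.
At 25 °C, E = E° − (0.0592/n) log Q = 0.34 − (0.0592/6)(2.000) = 0.340 − 0.020 = 0.320 V.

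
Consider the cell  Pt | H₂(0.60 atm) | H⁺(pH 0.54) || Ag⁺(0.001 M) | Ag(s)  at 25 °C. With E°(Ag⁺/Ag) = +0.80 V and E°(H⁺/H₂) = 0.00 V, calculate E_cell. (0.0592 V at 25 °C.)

The Ag⁺/Ag couple is the cathode, so E°_cell = 0.80 V; n = 2.
[H⁺] = 10^(−0.54) = 0.29 M, and Q = [H⁺]^2 / ([Ag⁺]^2·P(H₂)) = 1.39 × 10^5.
E = E° − (0.0592/2) log Q = 0.80 − (0.0592/2)(5.142) = 0.648 V.

0.65 V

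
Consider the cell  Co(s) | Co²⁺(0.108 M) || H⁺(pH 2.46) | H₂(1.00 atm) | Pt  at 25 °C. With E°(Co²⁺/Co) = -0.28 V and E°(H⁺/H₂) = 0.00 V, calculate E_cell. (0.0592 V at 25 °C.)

The hydrogen couple is the cathode, so E°_cell = 0.28 V; n = 2.
[H⁺] = 10^(−2.46) = 0.0035 M, and Q = [Co²⁺]·P(H₂) / [H⁺]^2 = 8980.
E = E° − (0.0592/2) log Q = 0.28 − (0.0592/2)(3.953) = 0.163 V.

0.16 V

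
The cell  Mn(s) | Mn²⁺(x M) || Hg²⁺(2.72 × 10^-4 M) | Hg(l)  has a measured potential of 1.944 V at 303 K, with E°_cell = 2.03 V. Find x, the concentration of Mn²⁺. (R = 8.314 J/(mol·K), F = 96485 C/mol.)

0.2 M

From the Nernst equation, ln Q = nF(E° − E)/RT = 2×96485×(2.03 − 1.944)/(8.314×303) = 6.588, so Q = 726.
With Q = [Mn²⁺]/[Hg²⁺] and the known concentrations, [Mn²⁺] in the numerator gives [Mn²⁺] = 0.2 M.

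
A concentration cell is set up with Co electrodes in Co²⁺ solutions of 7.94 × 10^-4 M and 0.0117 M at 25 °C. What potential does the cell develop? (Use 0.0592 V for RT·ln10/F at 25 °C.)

0.035 V

Both half-cells are Co²⁺/Co, so E°_cell = 0. The concentrated side is the cathode; the cell reaction moves Co²⁺ from high to low concentration with n = 2.
Q = [Co²⁺]_dilute/[Co²⁺]_conc = 7.94 × 10^-4/0.0117 = 0.0679.
E = 0 − (0.0592/2) log Q = −(0.0592/2)(-1.168) = 0.0346 V.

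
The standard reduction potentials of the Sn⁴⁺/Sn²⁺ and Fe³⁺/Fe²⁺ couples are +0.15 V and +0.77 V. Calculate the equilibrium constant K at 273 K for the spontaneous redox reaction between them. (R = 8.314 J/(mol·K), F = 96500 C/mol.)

E°_cell = +0.77 − (+0.15) = 0.62 V, with n = 2 electrons transferred.
At equilibrium E = 0, so the Nernst equation gives ln K = nFE°/RT = (2)(96500)(0.62)/((8.314)(273)) = 52.72.
K = e^52.72 = 7.9 × 10^22.

7.9 × 10^22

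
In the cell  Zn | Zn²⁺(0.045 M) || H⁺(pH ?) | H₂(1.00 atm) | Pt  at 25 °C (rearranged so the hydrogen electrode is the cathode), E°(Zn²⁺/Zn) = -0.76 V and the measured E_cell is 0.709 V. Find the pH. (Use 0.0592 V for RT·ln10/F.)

E°_cell = 0.76 V and n = 2.
log Q = n(E° − E)/0.0592 = 2×(0.76 − 0.709)/0.0592 = 1.723.
With Q = [Zn²⁺]·P(H₂) / [H⁺]^2, solving for [H⁺] gives log[H⁺] = -1.535, so pH = 1.53.

pH = 1.53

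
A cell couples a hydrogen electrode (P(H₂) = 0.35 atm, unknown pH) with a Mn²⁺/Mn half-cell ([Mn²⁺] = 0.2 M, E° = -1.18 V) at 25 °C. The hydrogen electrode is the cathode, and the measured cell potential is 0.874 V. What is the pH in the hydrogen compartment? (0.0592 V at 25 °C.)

pH = 5.75

E°_cell = 1.18 V and n = 2.
log Q = n(E° − E)/0.0592 = 2×(1.18 − 0.874)/0.0592 = 10.338.
With Q = [Mn²⁺]·P(H₂) / [H⁺]^2, solving for [H⁺] gives log[H⁺] = -5.746, so pH = 5.75.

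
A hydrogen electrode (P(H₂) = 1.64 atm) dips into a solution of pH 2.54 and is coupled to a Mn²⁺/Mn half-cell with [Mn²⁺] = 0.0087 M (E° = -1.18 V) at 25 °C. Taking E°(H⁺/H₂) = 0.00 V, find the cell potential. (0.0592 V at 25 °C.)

The hydrogen couple is the cathode, so E°_cell = 1.18 V; n = 2.
[H⁺] = 10^(−2.54) = 0.0029 M, and Q = [Mn²⁺]·P(H₂) / [H⁺]^2 = 1720.
E = E° − (0.0592/2) log Q = 1.18 − (0.0592/2)(3.234) = 1.084 V.

1.08 V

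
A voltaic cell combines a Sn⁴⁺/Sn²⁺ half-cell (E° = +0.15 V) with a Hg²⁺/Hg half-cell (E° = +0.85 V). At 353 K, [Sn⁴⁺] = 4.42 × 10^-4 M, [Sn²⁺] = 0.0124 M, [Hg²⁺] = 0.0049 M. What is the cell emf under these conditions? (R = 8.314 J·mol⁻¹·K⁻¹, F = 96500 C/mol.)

The Hg²⁺/Hg couple has the higher reduction potential and acts as the cathode, so E°_cell = +0.85 − (+0.15) = 0.70 V.
Balancing electrons gives n = 2; the reaction quotient is Q = [Sn⁴⁺]/([Sn²⁺]·[Hg²⁺]) = 7.27.
E = E° − (RT/nF) ln Q = 0.70 − (8.314×353)/(2×96500) × (1.984) = 0.700 − 0.030 = 0.670 V.

0.670 V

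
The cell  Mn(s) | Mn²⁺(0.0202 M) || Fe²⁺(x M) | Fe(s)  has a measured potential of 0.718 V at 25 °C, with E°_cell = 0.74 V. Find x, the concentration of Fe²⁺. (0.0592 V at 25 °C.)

0.0036 M

From the Nernst equation, log Q = n(E° − E)/0.0592 = 2(0.74 − 0.718)/0.0592 = 0.743, so Q = 5.54.
With Q = [Mn²⁺]/[Fe²⁺] and the known concentrations, [Fe²⁺] in the denominator gives [Fe²⁺] = 0.0036 M.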